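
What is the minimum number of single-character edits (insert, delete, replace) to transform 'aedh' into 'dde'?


Building DP table for s1='aedh' (len 4) and s2='dde' (len 3):
       d  d  e
    0  1  2  3
  a 1  1  2  3
  e 2  2  2  2
  d 3  2  2  3
  h 4  3  3  3
Edit distance = dp[4][3] = 3

3


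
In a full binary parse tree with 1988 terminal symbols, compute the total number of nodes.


Leaf nodes (terminals): 1988
Internal nodes = n - 1 = 1988 - 1 = 1987
Total = leaves + internal = 1988 + 1987 = 3975

3975


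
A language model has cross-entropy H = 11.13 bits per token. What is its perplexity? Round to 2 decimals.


Perplexity formula: PP = 2^H
H = 11.13
PP = 2^11.13
Decompose: 2^11.13 = 2^11 * 2^0.13
2^11 = 2048, 2^0.13 ~ 1.0942937
PP ~ 2048 * 1.0942937 = 2241.1134976
Rounded to 2 decimals: 2241.11

2241.11


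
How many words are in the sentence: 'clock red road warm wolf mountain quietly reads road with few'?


Counting words by splitting on spaces:
  Word 1: 'clock'
  Word 2: 'red'
  Word 3: 'road'
  Word 4: 'warm'
  Word 5: 'wolf'
  Word 6: 'mountain'
  Word 7: 'quietly'
  Word 8: 'reads'
  Word 9: 'road'
  Word 10: 'with'
  Word 11: 'few'
Total words: 11

11


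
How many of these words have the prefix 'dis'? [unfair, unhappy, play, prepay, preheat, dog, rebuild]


Checking each word for prefix 'dis':
  'unfair' -> no (count: 0)
  'unhappy' -> no (count: 0)
  'play' -> no (count: 0)
  'prepay' -> no (count: 0)
  'preheat' -> no (count: 0)
  'dog' -> no (count: 0)
  'rebuild' -> no (count: 0)
Total with prefix 'dis': 0

0


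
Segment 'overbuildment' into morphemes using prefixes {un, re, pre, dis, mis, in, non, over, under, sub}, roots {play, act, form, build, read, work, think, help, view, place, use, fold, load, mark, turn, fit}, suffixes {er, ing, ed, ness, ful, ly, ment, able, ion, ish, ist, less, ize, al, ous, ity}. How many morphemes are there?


Segmenting 'overbuildment' against the inventory:
  'over' -> prefix (morpheme 1)
  'build' -> root (morpheme 2)
  'ment' -> suffix (morpheme 3)
Total morphemes: 3

3


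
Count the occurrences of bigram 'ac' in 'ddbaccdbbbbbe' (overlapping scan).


Scanning 'ddbaccdbbbbbe' for bigram 'ac':
  Position 0: 'dd' -> no
  Position 1: 'db' -> no
  Position 2: 'ba' -> no
  Position 3: 'ac' -> MATCH
  Position 4: 'cc' -> no
  Position 5: 'cd' -> no
  Position 6: 'db' -> no
  Position 7: 'bb' -> no
  Position 8: 'bb' -> no
  Position 9: 'bb' -> no
  Position 10: 'bb' -> no
  Position 11: 'be' -> no
Total matches: 1

1


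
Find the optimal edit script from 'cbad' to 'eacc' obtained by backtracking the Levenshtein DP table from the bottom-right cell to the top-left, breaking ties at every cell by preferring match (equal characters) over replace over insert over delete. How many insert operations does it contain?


Edit distance = 4. Backtracking from cell (4, 4) with preference match > replace > insert > delete,
then listing the resulting alignment 'cbad' -> 'eacc' left to right:
  Step 1: replace c->e
  Step 2: replace b->a
  Step 3: replace a->c
  Step 4: replace d->c
Total insertions: 0

0


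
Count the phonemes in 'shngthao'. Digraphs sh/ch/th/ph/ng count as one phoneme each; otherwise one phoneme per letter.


Parsing 'shngthao' greedily, digraphs first:
  'sh' -> digraph (1 consonant phoneme) (phonemes so far: 1)
  'ng' -> digraph (1 consonant phoneme) (phonemes so far: 2)
  'th' -> digraph (1 consonant phoneme) (phonemes so far: 3)
  'a' -> vowel phoneme (phonemes so far: 4)
  'o' -> vowel phoneme (phonemes so far: 5)
Total phonemes: 5

5


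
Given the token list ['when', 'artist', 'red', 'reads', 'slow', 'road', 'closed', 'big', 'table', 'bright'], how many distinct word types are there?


Listing all tokens and tracking unique types:
  Token 1: 'when' -> NEW (unique so far: 1)
  Token 2: 'artist' -> NEW (unique so far: 2)
  Token 3: 'red' -> NEW (unique so far: 3)
  Token 4: 'reads' -> NEW (unique so far: 4)
  Token 5: 'slow' -> NEW (unique so far: 5)
  Token 6: 'road' -> NEW (unique so far: 6)
  Token 7: 'closed' -> NEW (unique so far: 7)
  Token 8: 'big' -> NEW (unique so far: 8)
  Token 9: 'table' -> NEW (unique so far: 9)
  Token 10: 'bright' -> NEW (unique so far: 10)
Unique types: ('artist', 'big', 'bright', 'closed', 'reads', 'red', 'road', 'slow', 'table', 'when')
Vocabulary size: 10

10


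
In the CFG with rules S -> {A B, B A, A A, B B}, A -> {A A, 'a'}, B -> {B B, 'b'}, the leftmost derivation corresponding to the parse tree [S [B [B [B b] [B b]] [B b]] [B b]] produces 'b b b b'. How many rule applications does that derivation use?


Every bracketed nonterminal node [X ...] in the tree is produced by exactly one rule application.
Reading the tree off as a leftmost derivation:
  Step 1: S  =>  B B   (applied S -> B B)
  Step 2: B B  =>  B B B   (applied B -> B B)
  Step 3: B B B  =>  B B B B   (applied B -> B B)
  Step 4: B B B B  =>  b B B B   (applied B -> b)
  Step 5: b B B B  =>  b b B B   (applied B -> b)
  Step 6: b b B B  =>  b b b B   (applied B -> b)
  Step 7: b b b B  =>  b b b b   (applied B -> b)
Final yield: b b b b
Total rewrite steps: 7

7


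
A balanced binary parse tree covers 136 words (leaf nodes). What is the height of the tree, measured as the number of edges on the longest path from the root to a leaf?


In a balanced binary tree with n leaves the deepest leaf is ceil(log2(n)) edges below the root.
log2(136) = 7.0875
ceil(7.0875) = 8
height (edges) = 8

8


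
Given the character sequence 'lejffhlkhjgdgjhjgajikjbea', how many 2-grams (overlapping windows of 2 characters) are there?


String 'lejffhlkhjgdgjhjgajikjbea' has length L = 25.
Number of overlapping n-grams = L - n + 1
Substituting: 25 - 2 + 1 = 24

24


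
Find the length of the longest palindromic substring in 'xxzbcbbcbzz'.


Scanning 'xxzbcbbcbzz' for palindromic substrings.
Substring at positions 2-9: 'zbcbbcbz'.
Check: reverse('zbcbbcbz') = 'zbcbbcbz' -> palindrome confirmed.
Neighbouring characters ('x' / 'z') break symmetry, so it cannot extend further.
No longer palindromic substring exists; longest length = 8

8


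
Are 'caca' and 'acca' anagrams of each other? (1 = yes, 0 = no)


Sort characters of 'caca': 'aacc'
Sort characters of 'acca': 'aacc'
Sorted forms match -> they ARE anagrams
Result: 1

1


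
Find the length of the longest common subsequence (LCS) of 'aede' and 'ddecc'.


DP table for LCS of 'aede' and 'ddecc':
       d  d  e  c  c
    0  0  0  0  0  0
  a 0  0  0  0  0  0
  e 0  0  0  1  1  1
  d 0  1  1  1  1  1
  e 0  1  1  2  2  2
LCS: 'de'
LCS length = 2

2


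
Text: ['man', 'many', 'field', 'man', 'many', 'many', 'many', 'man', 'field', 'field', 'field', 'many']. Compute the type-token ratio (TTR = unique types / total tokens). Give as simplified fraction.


Tokens: 12
Unique types: ('field', 'man', 'many') = 3
TTR = 3/12
Simplify: divide both by 3 -> 1/4
TTR = 1/4

1/4


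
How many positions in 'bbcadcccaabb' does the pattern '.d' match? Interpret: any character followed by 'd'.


Pattern: .d means any character followed by 'd'.
Scanning 'bbcadcccaabb' position-by-position:
  Pos 0: window 'bb' -> no
  Pos 1: window 'bc' -> no
  Pos 2: window 'ca' -> no
  Pos 3: window 'ad' -> MATCH
  Pos 4: window 'dc' -> no
  Pos 5: window 'cc' -> no
  Pos 6: window 'cc' -> no
  Pos 7: window 'ca' -> no
  Pos 8: window 'aa' -> no
  Pos 9: window 'ab' -> no
  Pos 10: window 'bb' -> no
  Pos 11: window 'b' -> no
Total matches: 1

1


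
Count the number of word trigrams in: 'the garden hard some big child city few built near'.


Word trigrams from [10] words:
  Trigram 1: (the garden hard)
  Trigram 2: (garden hard some)
  Trigram 3: (hard some big)
  Trigram 4: (some big child)
  Trigram 5: (big child city)
  Trigram 6: (child city few)
  Trigram 7: (city few built)
  Trigram 8: (few built near)
Total word trigrams: 10 - 2 = 8

8


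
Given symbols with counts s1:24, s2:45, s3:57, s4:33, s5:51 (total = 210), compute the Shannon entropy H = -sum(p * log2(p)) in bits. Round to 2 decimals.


Computing entropy H = -sum(p_i * log2(p_i)):
  s1: p = 24/210 = 0.1143, -p*log2(p) = 0.3576
  s2: p = 45/210 = 0.2143, -p*log2(p) = 0.4762
  s3: p = 57/210 = 0.2714, -p*log2(p) = 0.5107
  s4: p = 33/210 = 0.1571, -p*log2(p) = 0.4195
  s5: p = 51/210 = 0.2429, -p*log2(p) = 0.4959
H = sum of terms = 2.2599
Rounded to 2 decimals: 2.26

2.26


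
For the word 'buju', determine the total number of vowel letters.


Scanning each character of 'buju':
  Position 1: 'b' -> consonant (running count: 0)
  Position 2: 'u' -> vowel (running count: 1)
  Position 3: 'j' -> consonant (running count: 1)
  Position 4: 'u' -> vowel (running count: 2)
Total vowels: 2

2


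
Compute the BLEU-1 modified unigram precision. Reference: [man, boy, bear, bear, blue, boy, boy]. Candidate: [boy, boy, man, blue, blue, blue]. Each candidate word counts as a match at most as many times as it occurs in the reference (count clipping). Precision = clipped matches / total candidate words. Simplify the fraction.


Reference word counts: {'bear': 2, 'blue': 1, 'boy': 3, 'man': 1}
Checking each candidate word (with clipping):
  'boy' -> in reference (ref count 3, used 1/3) -> match (matches: 1)
  'boy' -> in reference (ref count 3, used 2/3) -> match (matches: 2)
  'man' -> in reference (ref count 1, used 1/1) -> match (matches: 3)
  'blue' -> in reference (ref count 1, used 1/1) -> match (matches: 4)
  'blue' -> ref count 1 already used up (1/1) -> clipped, no match (matches: 4)
  'blue' -> ref count 1 already used up (1/1) -> clipped, no match (matches: 4)
Clipped matches: 4, Candidate length: 6
Precision = 4/6 = 2/3

2/3


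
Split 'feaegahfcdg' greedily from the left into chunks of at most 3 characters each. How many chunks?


'feaegahfcdg' has 11 characters.
Chunking with max size 3:
  Chunk 1: 'fea' (positions 0-2)
  Chunk 2: 'ega' (positions 3-5)
  Chunk 3: 'hfc' (positions 6-8)
  Chunk 4: 'dg' (positions 9-10)
Total chunks: ceil(11 / 3) = 4

4


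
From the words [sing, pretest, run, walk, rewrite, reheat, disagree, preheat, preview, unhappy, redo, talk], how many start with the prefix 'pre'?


Checking each word for prefix 'pre':
  'sing' -> no (count: 0)
  'pretest' -> YES, starts with 'pre' (count: 1)
  'run' -> no (count: 1)
  'walk' -> no (count: 1)
  'rewrite' -> no (count: 1)
  'reheat' -> no (count: 1)
  'disagree' -> no (count: 1)
  'preheat' -> YES, starts with 'pre' (count: 2)
  'preview' -> YES, starts with 'pre' (count: 3)
  'unhappy' -> no (count: 3)
  'redo' -> no (count: 3)
  'talk' -> no (count: 3)
Total with prefix 'pre': 3

3


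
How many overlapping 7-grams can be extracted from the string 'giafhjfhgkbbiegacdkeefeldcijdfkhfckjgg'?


String 'giafhjfhgkbbiegacdkeefeldcijdfkhfckjgg' has length L = 38.
Number of overlapping n-grams = L - n + 1
Substituting: 38 - 7 + 1 = 32

32


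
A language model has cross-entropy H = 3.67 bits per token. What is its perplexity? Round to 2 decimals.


Perplexity formula: PP = 2^H
H = 3.67
PP = 2^3.67
Decompose: 2^3.67 = 2^3 * 2^0.67
2^3 = 8, 2^0.67 ~ 1.5910730
PP ~ 8 * 1.5910730 = 12.7285840
Rounded to 2 decimals: 12.73

12.73


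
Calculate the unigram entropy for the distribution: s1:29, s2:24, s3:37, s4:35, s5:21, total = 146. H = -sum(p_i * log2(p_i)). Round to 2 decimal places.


Computing entropy H = -sum(p_i * log2(p_i)):
  s1: p = 29/146 = 0.1986, -p*log2(p) = 0.4632
  s2: p = 24/146 = 0.1644, -p*log2(p) = 0.4282
  s3: p = 37/146 = 0.2534, -p*log2(p) = 0.5019
  s4: p = 35/146 = 0.2397, -p*log2(p) = 0.4940
  s5: p = 21/146 = 0.1438, -p*log2(p) = 0.4024
H = sum of terms = 2.2897
Rounded to 2 decimals: 2.29

2.29


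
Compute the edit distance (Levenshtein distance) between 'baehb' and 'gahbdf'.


Building DP table for s1='baehb' (len 5) and s2='gahbdf' (len 6):
       g  a  h  b  d  f
    0  1  2  3  4  5  6
  b 1  1  2  3  3  4  5
  a 2  2  1  2  3  4  5
  e 3  3  2  2  3  4  5
  h 4  4  3  2  3  4  5
  b 5  5  4  3  2  3  4
Edit distance = dp[5][6] = 4

4


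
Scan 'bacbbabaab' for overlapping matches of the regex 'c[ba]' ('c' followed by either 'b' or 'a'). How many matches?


Pattern: c[ba] means 'c' followed by either 'b' or 'a'.
Scanning 'bacbbabaab' position-by-position:
  Pos 0: window 'ba' -> no
  Pos 1: window 'ac' -> no
  Pos 2: window 'cb' -> MATCH
  Pos 3: window 'bb' -> no
  Pos 4: window 'ba' -> no
  Pos 5: window 'ab' -> no
  Pos 6: window 'ba' -> no
  Pos 7: window 'aa' -> no
  Pos 8: window 'ab' -> no
  Pos 9: window 'b' -> no
Total matches: 1

1


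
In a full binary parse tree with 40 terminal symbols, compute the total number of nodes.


Leaf nodes (terminals): 40
Internal nodes = n - 1 = 40 - 1 = 39
Total = leaves + internal = 40 + 39 = 79

79


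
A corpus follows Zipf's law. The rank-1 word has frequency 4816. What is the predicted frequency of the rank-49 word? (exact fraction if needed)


Zipf's law: freq(rank) = f1 / rank
f1 = 4816, rank = 49
freq = 4816 / 49
GCD(4816, 49) = 7
Simplified: 688/7

688/7


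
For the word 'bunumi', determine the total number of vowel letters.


Scanning each character of 'bunumi':
  Position 1: 'b' -> consonant (running count: 0)
  Position 2: 'u' -> vowel (running count: 1)
  Position 3: 'n' -> consonant (running count: 1)
  Position 4: 'u' -> vowel (running count: 2)
  Position 5: 'm' -> consonant (running count: 2)
  Position 6: 'i' -> vowel (running count: 3)
Total vowels: 3

3


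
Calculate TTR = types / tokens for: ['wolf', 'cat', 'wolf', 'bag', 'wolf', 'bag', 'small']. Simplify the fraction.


Tokens: 7
Unique types: ('bag', 'cat', 'small', 'wolf') = 4
TTR = 4/7
Already in lowest terms.

4/7


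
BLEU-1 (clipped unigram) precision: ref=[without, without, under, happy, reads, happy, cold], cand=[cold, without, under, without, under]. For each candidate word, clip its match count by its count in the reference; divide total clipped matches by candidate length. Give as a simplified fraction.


Reference word counts: {'cold': 1, 'happy': 2, 'reads': 1, 'under': 1, 'without': 2}
Checking each candidate word (with clipping):
  'cold' -> in reference (ref count 1, used 1/1) -> match (matches: 1)
  'without' -> in reference (ref count 2, used 1/2) -> match (matches: 2)
  'under' -> in reference (ref count 1, used 1/1) -> match (matches: 3)
  'without' -> in reference (ref count 2, used 2/2) -> match (matches: 4)
  'under' -> ref count 1 already used up (1/1) -> clipped, no match (matches: 4)
Clipped matches: 4, Candidate length: 5
Precision = 4/5

4/5


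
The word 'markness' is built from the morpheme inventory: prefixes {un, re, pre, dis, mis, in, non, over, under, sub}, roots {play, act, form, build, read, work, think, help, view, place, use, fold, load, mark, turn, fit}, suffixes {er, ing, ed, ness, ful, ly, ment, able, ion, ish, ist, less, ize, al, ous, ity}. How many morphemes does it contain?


Segmenting 'markness' against the inventory:
  'mark' -> root (morpheme 1)
  'ness' -> suffix (morpheme 2)
Total morphemes: 2

2


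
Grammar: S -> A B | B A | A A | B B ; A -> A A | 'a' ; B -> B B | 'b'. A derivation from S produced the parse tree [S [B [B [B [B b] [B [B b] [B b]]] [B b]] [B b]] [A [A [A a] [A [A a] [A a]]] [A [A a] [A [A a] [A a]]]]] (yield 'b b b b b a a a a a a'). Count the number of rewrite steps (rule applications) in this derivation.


Every bracketed nonterminal node [X ...] in the tree is produced by exactly one rule application.
Reading the tree off as a leftmost derivation:
  Step 1: S  =>  B A   (applied S -> B A)
  Step 2: B A  =>  B B A   (applied B -> B B)
  Step 3: B B A  =>  B B B A   (applied B -> B B)
  Step 4: B B B A  =>  B B B B A   (applied B -> B B)
  Step 5: B B B B A  =>  b B B B A   (applied B -> b)
  Step 6: b B B B A  =>  b B B B B A   (applied B -> B B)
  Step 7: b B B B B A  =>  b b B B B A   (applied B -> b)
  Step 8: b b B B B A  =>  b b b B B A   (applied B -> b)
  Step 9: b b b B B A  =>  b b b b B A   (applied B -> b)
  Step 10: b b b b B A  =>  b b b b b A   (applied B -> b)
  Step 11: b b b b b A  =>  b b b b b A A   (applied A -> A A)
  Step 12: b b b b b A A  =>  b b b b b A A A   (applied A -> A A)
  Step 13: b b b b b A A A  =>  b b b b b a A A   (applied A -> a)
  Step 14: b b b b b a A A  =>  b b b b b a A A A   (applied A -> A A)
  Step 15: b b b b b a A A A  =>  b b b b b a a A A   (applied A -> a)
  Step 16: b b b b b a a A A  =>  b b b b b a a a A   (applied A -> a)
  Step 17: b b b b b a a a A  =>  b b b b b a a a A A   (applied A -> A A)
  Step 18: b b b b b a a a A A  =>  b b b b b a a a a A   (applied A -> a)
  Step 19: b b b b b a a a a A  =>  b b b b b a a a a A A   (applied A -> A A)
  Step 20: b b b b b a a a a A A  =>  b b b b b a a a a a A   (applied A -> a)
  Step 21: b b b b b a a a a a A  =>  b b b b b a a a a a a   (applied A -> a)
Final yield: b b b b b a a a a a a
Total rewrite steps: 21

21


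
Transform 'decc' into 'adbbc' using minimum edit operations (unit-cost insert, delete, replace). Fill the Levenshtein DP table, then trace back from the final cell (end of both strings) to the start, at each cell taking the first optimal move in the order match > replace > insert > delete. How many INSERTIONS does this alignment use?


Edit distance = 3. Backtracking from cell (4, 5) with preference match > replace > insert > delete,
then listing the resulting alignment 'decc' -> 'adbbc' left to right:
  Step 1: insert 'a' [insertion #1]
  Step 2: keep 'd'
  Step 3: replace e->b
  Step 4: replace c->b
  Step 5: keep 'c'
Total insertions: 1

1


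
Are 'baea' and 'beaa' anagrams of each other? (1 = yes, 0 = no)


Sort characters of 'baea': 'aabe'
Sort characters of 'beaa': 'aabe'
Sorted forms match -> they ARE anagrams
Result: 1

1


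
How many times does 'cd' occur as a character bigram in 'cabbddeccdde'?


Scanning 'cabbddeccdde' for bigram 'cd':
  Position 0: 'ca' -> no
  Position 1: 'ab' -> no
  Position 2: 'bb' -> no
  Position 3: 'bd' -> no
  Position 4: 'dd' -> no
  Position 5: 'de' -> no
  Position 6: 'ec' -> no
  Position 7: 'cc' -> no
  Position 8: 'cd' -> MATCH
  Position 9: 'dd' -> no
  Position 10: 'de' -> no
Total matches: 1

1


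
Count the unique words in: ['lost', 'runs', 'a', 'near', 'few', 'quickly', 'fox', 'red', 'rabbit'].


Listing all tokens and tracking unique types:
  Token 1: 'lost' -> NEW (unique so far: 1)
  Token 2: 'runs' -> NEW (unique so far: 2)
  Token 3: 'a' -> NEW (unique so far: 3)
  Token 4: 'near' -> NEW (unique so far: 4)
  Token 5: 'few' -> NEW (unique so far: 5)
  Token 6: 'quickly' -> NEW (unique so far: 6)
  Token 7: 'fox' -> NEW (unique so far: 7)
  Token 8: 'red' -> NEW (unique so far: 8)
  Token 9: 'rabbit' -> NEW (unique so far: 9)
Unique types: ('a', 'few', 'fox', 'lost', 'near', 'quickly', 'rabbit', 'red', 'runs')
Vocabulary size: 9

9


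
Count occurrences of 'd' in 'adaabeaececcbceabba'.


Scanning 'adaabeaececcbceabba' for 'd':
  Position 1: 'd' -> MATCH (count: 1)
Total occurrences of 'd': 1

1


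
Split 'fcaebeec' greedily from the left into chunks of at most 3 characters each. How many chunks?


'fcaebeec' has 8 characters.
Chunking with max size 3:
  Chunk 1: 'fca' (positions 0-2)
  Chunk 2: 'ebe' (positions 3-5)
  Chunk 3: 'ec' (positions 6-7)
Total chunks: ceil(8 / 3) = 3

3


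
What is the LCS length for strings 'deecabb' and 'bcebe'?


DP table for LCS of 'deecabb' and 'bcebe':
       b  c  e  b  e
    0  0  0  0  0  0
  d 0  0  0  0  0  0
  e 0  0  0  1  1  1
  e 0  0  0  1  1  2
  c 0  0  1  1  1  2
  a 0  0  1  1  1  2
  b 0  1  1  1  2  2
  b 0  1  1  1  2  2
LCS: 'ee'
LCS length = 2

2


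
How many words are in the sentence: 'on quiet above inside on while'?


Counting words by splitting on spaces:
  Word 1: 'on'
  Word 2: 'quiet'
  Word 3: 'above'
  Word 4: 'inside'
  Word 5: 'on'
  Word 6: 'while'
Total words: 6

6


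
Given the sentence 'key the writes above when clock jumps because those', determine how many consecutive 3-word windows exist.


Word trigrams from [9] words:
  Trigram 1: (key the writes)
  Trigram 2: (the writes above)
  Trigram 3: (writes above when)
  Trigram 4: (above when clock)
  Trigram 5: (when clock jumps)
  Trigram 6: (clock jumps because)
  Trigram 7: (jumps because those)
Total word trigrams: 9 - 2 = 7

7


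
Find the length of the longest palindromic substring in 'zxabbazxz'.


Scanning 'zxabbazxz' for palindromic substrings.
Substring at positions 2-5: 'abba'.
Check: reverse('abba') = 'abba' -> palindrome confirmed.
Neighbouring characters ('x' / 'z') break symmetry, so it cannot extend further.
No longer palindromic substring exists; longest length = 4

4


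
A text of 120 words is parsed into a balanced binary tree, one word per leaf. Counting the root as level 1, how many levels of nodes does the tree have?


In a balanced binary tree with n leaves the deepest leaf is ceil(log2(n)) edges below the root,
so counting node levels inclusive of root and leaves gives ceil(log2(n)) + 1 levels.
log2(120) = 6.9069
ceil(6.9069) = 7
levels = 7 + 1 = 8

8


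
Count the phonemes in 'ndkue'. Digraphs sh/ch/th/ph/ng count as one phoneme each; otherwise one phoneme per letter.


Parsing 'ndkue' greedily, digraphs first:
  'n' -> consonant phoneme (phonemes so far: 1)
  'd' -> consonant phoneme (phonemes so far: 2)
  'k' -> consonant phoneme (phonemes so far: 3)
  'u' -> vowel phoneme (phonemes so far: 4)
  'e' -> vowel phoneme (phonemes so far: 5)
Total phonemes: 5

5


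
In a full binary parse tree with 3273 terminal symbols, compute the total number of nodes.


Leaf nodes (terminals): 3273
Internal nodes = n - 1 = 3273 - 1 = 3272
Total = leaves + internal = 3273 + 3272 = 6545

6545


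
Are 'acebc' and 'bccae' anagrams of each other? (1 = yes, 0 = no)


Sort characters of 'acebc': 'abcce'
Sort characters of 'bccae': 'abcce'
Sorted forms match -> they ARE anagrams
Result: 1

1


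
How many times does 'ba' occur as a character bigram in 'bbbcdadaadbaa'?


Scanning 'bbbcdadaadbaa' for bigram 'ba':
  Position 0: 'bb' -> no
  Position 1: 'bb' -> no
  Position 2: 'bc' -> no
  Position 3: 'cd' -> no
  Position 4: 'da' -> no
  Position 5: 'ad' -> no
  Position 6: 'da' -> no
  Position 7: 'aa' -> no
  Position 8: 'ad' -> no
  Position 9: 'db' -> no
  Position 10: 'ba' -> MATCH
  Position 11: 'aa' -> no
Total matches: 1

1


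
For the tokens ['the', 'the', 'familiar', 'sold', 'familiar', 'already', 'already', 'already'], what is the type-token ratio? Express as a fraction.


Tokens: 8
Unique types: ('already', 'familiar', 'sold', 'the') = 4
TTR = 4/8
Simplify: divide both by 4 -> 1/2
TTR = 1/2

1/2


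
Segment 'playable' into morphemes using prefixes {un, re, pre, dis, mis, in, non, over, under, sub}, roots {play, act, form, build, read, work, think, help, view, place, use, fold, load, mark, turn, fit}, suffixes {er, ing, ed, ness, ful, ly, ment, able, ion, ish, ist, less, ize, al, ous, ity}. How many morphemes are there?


Segmenting 'playable' against the inventory:
  'play' -> root (morpheme 1)
  'able' -> suffix (morpheme 2)
Total morphemes: 2

2


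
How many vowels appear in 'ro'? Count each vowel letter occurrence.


Scanning each character of 'ro':
  Position 1: 'r' -> consonant (running count: 0)
  Position 2: 'o' -> vowel (running count: 1)
Total vowels: 1

1


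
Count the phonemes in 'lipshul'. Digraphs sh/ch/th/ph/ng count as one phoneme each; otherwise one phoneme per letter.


Parsing 'lipshul' greedily, digraphs first:
  'l' -> consonant phoneme (phonemes so far: 1)
  'i' -> vowel phoneme (phonemes so far: 2)
  'p' -> consonant phoneme (phonemes so far: 3)
  'sh' -> digraph (1 consonant phoneme) (phonemes so far: 4)
  'u' -> vowel phoneme (phonemes so far: 5)
  'l' -> consonant phoneme (phonemes so far: 6)
Total phonemes: 6

6


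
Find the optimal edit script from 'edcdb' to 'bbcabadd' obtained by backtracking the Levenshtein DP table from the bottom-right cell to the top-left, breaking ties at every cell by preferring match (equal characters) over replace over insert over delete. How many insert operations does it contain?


Edit distance = 6. Backtracking from cell (5, 8) with preference match > replace > insert > delete,
then listing the resulting alignment 'edcdb' -> 'bbcabadd' left to right:
  Step 1: replace e->b
  Step 2: replace d->b
  Step 3: keep 'c'
  Step 4: insert 'a' [insertion #1]
  Step 5: insert 'b' [insertion #2]
  Step 6: insert 'a' [insertion #3]
  Step 7: keep 'd'
  Step 8: replace b->d
Total insertions: 3

3


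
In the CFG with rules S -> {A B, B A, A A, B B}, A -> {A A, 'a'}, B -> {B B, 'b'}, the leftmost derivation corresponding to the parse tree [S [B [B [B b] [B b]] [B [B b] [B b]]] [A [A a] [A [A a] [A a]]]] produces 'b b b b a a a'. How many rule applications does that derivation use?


Every bracketed nonterminal node [X ...] in the tree is produced by exactly one rule application.
Reading the tree off as a leftmost derivation:
  Step 1: S  =>  B A   (applied S -> B A)
  Step 2: B A  =>  B B A   (applied B -> B B)
  Step 3: B B A  =>  B B B A   (applied B -> B B)
  Step 4: B B B A  =>  b B B A   (applied B -> b)
  Step 5: b B B A  =>  b b B A   (applied B -> b)
  Step 6: b b B A  =>  b b B B A   (applied B -> B B)
  Step 7: b b B B A  =>  b b b B A   (applied B -> b)
  Step 8: b b b B A  =>  b b b b A   (applied B -> b)
  Step 9: b b b b A  =>  b b b b A A   (applied A -> A A)
  Step 10: b b b b A A  =>  b b b b a A   (applied A -> a)
  Step 11: b b b b a A  =>  b b b b a A A   (applied A -> A A)
  Step 12: b b b b a A A  =>  b b b b a a A   (applied A -> a)
  Step 13: b b b b a a A  =>  b b b b a a a   (applied A -> a)
Final yield: b b b b a a a
Total rewrite steps: 13

13


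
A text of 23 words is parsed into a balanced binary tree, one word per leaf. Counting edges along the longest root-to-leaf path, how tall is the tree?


In a balanced binary tree with n leaves the deepest leaf is ceil(log2(n)) edges below the root.
log2(23) = 4.5236
ceil(4.5236) = 5
height (edges) = 5

5


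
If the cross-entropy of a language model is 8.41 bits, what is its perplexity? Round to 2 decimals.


Perplexity formula: PP = 2^H
H = 8.41
PP = 2^8.41
Decompose: 2^8.41 = 2^8 * 2^0.41
2^8 = 256, 2^0.41 ~ 1.3286858
PP ~ 256 * 1.3286858 = 340.1435648
Rounded to 2 decimals: 340.14

340.14


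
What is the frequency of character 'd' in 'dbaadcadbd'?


Scanning 'dbaadcadbd' for 'd':
  Position 0: 'd' -> MATCH (count: 1)
  Position 4: 'd' -> MATCH (count: 2)
  Position 7: 'd' -> MATCH (count: 3)
  Position 9: 'd' -> MATCH (count: 4)
Total occurrences of 'd': 4

4


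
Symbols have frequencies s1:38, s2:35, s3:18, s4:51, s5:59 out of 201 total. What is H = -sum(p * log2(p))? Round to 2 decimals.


Computing entropy H = -sum(p_i * log2(p_i)):
  s1: p = 38/201 = 0.1891, -p*log2(p) = 0.4543
  s2: p = 35/201 = 0.1741, -p*log2(p) = 0.4391
  s3: p = 18/201 = 0.0896, -p*log2(p) = 0.3117
  s4: p = 51/201 = 0.2537, -p*log2(p) = 0.5020
  s5: p = 59/201 = 0.2935, -p*log2(p) = 0.5191
H = sum of terms = 2.2262
Rounded to 2 decimals: 2.23

2.23


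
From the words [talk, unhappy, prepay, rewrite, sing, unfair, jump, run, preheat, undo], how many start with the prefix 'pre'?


Checking each word for prefix 'pre':
  'talk' -> no (count: 0)
  'unhappy' -> no (count: 0)
  'prepay' -> YES, starts with 'pre' (count: 1)
  'rewrite' -> no (count: 1)
  'sing' -> no (count: 1)
  'unfair' -> no (count: 1)
  'jump' -> no (count: 1)
  'run' -> no (count: 1)
  'preheat' -> YES, starts with 'pre' (count: 2)
  'undo' -> no (count: 2)
Total with prefix 'pre': 2

2


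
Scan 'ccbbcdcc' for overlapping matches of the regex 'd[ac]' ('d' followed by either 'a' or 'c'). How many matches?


Pattern: d[ac] means 'd' followed by either 'a' or 'c'.
Scanning 'ccbbcdcc' position-by-position:
  Pos 0: window 'cc' -> no
  Pos 1: window 'cb' -> no
  Pos 2: window 'bb' -> no
  Pos 3: window 'bc' -> no
  Pos 4: window 'cd' -> no
  Pos 5: window 'dc' -> MATCH
  Pos 6: window 'cc' -> no
  Pos 7: window 'c' -> no
Total matches: 1

1


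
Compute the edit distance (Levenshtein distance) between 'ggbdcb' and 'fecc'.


Building DP table for s1='ggbdcb' (len 6) and s2='fecc' (len 4):
       f  e  c  c
    0  1  2  3  4
  g 1  1  2  3  4
  g 2  2  2  3  4
  b 3  3  3  3  4
  d 4  4  4  4  4
  c 5  5  5  4  4
  b 6  6  6  5  5
Edit distance = dp[6][4] = 5

5


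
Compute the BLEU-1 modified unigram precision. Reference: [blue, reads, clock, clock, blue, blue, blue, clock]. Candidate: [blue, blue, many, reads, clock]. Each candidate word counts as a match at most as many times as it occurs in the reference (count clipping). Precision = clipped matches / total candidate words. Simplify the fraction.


Reference word counts: {'blue': 4, 'clock': 3, 'reads': 1}
Checking each candidate word (with clipping):
  'blue' -> in reference (ref count 4, used 1/4) -> match (matches: 1)
  'blue' -> in reference (ref count 4, used 2/4) -> match (matches: 2)
  'many' -> not in reference -> no match (matches: 2)
  'reads' -> in reference (ref count 1, used 1/1) -> match (matches: 3)
  'clock' -> in reference (ref count 3, used 1/3) -> match (matches: 4)
Clipped matches: 4, Candidate length: 5
Precision = 4/5

4/5


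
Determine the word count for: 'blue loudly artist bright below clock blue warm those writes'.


Counting words by splitting on spaces:
  Word 1: 'blue'
  Word 2: 'loudly'
  Word 3: 'artist'
  Word 4: 'bright'
  Word 5: 'below'
  Word 6: 'clock'
  Word 7: 'blue'
  Word 8: 'warm'
  Word 9: 'those'
  Word 10: 'writes'
Total words: 10

10


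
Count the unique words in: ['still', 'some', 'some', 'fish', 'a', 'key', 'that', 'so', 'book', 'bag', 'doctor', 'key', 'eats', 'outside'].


Listing all tokens and tracking unique types:
  Token 1: 'still' -> NEW (unique so far: 1)
  Token 2: 'some' -> NEW (unique so far: 2)
  Token 3: 'some' -> duplicate (unique so far: 2)
  Token 4: 'fish' -> NEW (unique so far: 3)
  Token 5: 'a' -> NEW (unique so far: 4)
  Token 6: 'key' -> NEW (unique so far: 5)
  Token 7: 'that' -> NEW (unique so far: 6)
  Token 8: 'so' -> NEW (unique so far: 7)
  Token 9: 'book' -> NEW (unique so far: 8)
  Token 10: 'bag' -> NEW (unique so far: 9)
  Token 11: 'doctor' -> NEW (unique so far: 10)
  Token 12: 'key' -> duplicate (unique so far: 10)
  Token 13: 'eats' -> NEW (unique so far: 11)
  Token 14: 'outside' -> NEW (unique so far: 12)
Unique types: ('a', 'bag', 'book', 'doctor', 'eats', 'fish', 'key', 'outside', 'so', 'some', 'still', 'that')
Vocabulary size: 12

12


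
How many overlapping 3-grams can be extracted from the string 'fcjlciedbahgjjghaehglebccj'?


String 'fcjlciedbahgjjghaehglebccj' has length L = 26.
Number of overlapping n-grams = L - n + 1
Substituting: 26 - 3 + 1 = 24

24


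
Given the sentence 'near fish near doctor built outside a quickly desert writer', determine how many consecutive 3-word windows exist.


Word trigrams from [10] words:
  Trigram 1: (near fish near)
  Trigram 2: (fish near doctor)
  Trigram 3: (near doctor built)
  Trigram 4: (doctor built outside)
  Trigram 5: (built outside a)
  Trigram 6: (outside a quickly)
  Trigram 7: (a quickly desert)
  Trigram 8: (quickly desert writer)
Total word trigrams: 10 - 2 = 8

8


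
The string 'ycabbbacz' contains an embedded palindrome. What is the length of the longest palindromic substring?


Scanning 'ycabbbacz' for palindromic substrings.
Substring at positions 1-7: 'cabbbac'.
Check: reverse('cabbbac') = 'cabbbac' -> palindrome confirmed.
Neighbouring characters ('y' / 'z') break symmetry, so it cannot extend further.
No longer palindromic substring exists; longest length = 7

7


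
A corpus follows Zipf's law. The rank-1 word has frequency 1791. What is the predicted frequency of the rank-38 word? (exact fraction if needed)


Zipf's law: freq(rank) = f1 / rank
f1 = 1791, rank = 38
freq = 1791 / 38
GCD(1791, 38) = 1
Simplified: 1791/38

1791/38


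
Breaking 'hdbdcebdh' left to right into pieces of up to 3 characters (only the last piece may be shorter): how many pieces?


'hdbdcebdh' has 9 characters.
Chunking with max size 3:
  Chunk 1: 'hdb' (positions 0-2)
  Chunk 2: 'dce' (positions 3-5)
  Chunk 3: 'bdh' (positions 6-8)
Total chunks: ceil(9 / 3) = 3

3


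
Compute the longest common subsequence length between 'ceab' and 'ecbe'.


DP table for LCS of 'ceab' and 'ecbe':
       e  c  b  e
    0  0  0  0  0
  c 0  0  1  1  1
  e 0  1  1  1  2
  a 0  1  1  1  2
  b 0  1  1  2  2
LCS: 'ce'
LCS length = 2

2


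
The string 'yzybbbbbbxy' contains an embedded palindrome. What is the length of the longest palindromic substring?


Scanning 'yzybbbbbbxy' for palindromic substrings.
Substring at positions 3-8: 'bbbbbb'.
Check: reverse('bbbbbb') = 'bbbbbb' -> palindrome confirmed.
Neighbouring characters ('y' / 'x') break symmetry, so it cannot extend further.
No longer palindromic substring exists; longest length = 6

6


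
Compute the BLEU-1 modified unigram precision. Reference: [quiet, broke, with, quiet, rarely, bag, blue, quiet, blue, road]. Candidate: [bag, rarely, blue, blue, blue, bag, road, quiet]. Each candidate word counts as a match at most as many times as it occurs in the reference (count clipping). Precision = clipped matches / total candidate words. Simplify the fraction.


Reference word counts: {'bag': 1, 'blue': 2, 'broke': 1, 'quiet': 3, 'rarely': 1, 'road': 1, 'with': 1}
Checking each candidate word (with clipping):
  'bag' -> in reference (ref count 1, used 1/1) -> match (matches: 1)
  'rarely' -> in reference (ref count 1, used 1/1) -> match (matches: 2)
  'blue' -> in reference (ref count 2, used 1/2) -> match (matches: 3)
  'blue' -> in reference (ref count 2, used 2/2) -> match (matches: 4)
  'blue' -> ref count 2 already used up (2/2) -> clipped, no match (matches: 4)
  'bag' -> ref count 1 already used up (1/1) -> clipped, no match (matches: 4)
  'road' -> in reference (ref count 1, used 1/1) -> match (matches: 5)
  'quiet' -> in reference (ref count 3, used 1/3) -> match (matches: 6)
Clipped matches: 6, Candidate length: 8
Precision = 6/8 = 3/4

3/4


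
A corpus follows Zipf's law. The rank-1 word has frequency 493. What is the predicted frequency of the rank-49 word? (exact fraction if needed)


Zipf's law: freq(rank) = f1 / rank
f1 = 493, rank = 49
freq = 493 / 49
GCD(493, 49) = 1
Simplified: 493/49

493/49


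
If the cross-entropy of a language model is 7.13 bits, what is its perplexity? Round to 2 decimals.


Perplexity formula: PP = 2^H
H = 7.13
PP = 2^7.13
Decompose: 2^7.13 = 2^7 * 2^0.13
2^7 = 128, 2^0.13 ~ 1.0942937
PP ~ 128 * 1.0942937 = 140.0695936
Rounded to 2 decimals: 140.07

140.07


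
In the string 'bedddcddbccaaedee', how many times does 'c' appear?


Scanning 'bedddcddbccaaedee' for 'c':
  Position 5: 'c' -> MATCH (count: 1)
  Position 9: 'c' -> MATCH (count: 2)
  Position 10: 'c' -> MATCH (count: 3)
Total occurrences of 'c': 3

3


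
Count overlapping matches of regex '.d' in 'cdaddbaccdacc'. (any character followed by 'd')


Pattern: .d means any character followed by 'd'.
Scanning 'cdaddbaccdacc' position-by-position:
  Pos 0: window 'cd' -> MATCH
  Pos 1: window 'da' -> no
  Pos 2: window 'ad' -> MATCH
  Pos 3: window 'dd' -> MATCH
  Pos 4: window 'db' -> no
  Pos 5: window 'ba' -> no
  Pos 6: window 'ac' -> no
  Pos 7: window 'cc' -> no
  Pos 8: window 'cd' -> MATCH
  Pos 9: window 'da' -> no
  Pos 10: window 'ac' -> no
  Pos 11: window 'cc' -> no
  Pos 12: window 'c' -> no
Total matches: 4

4


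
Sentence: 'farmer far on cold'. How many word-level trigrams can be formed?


Word trigrams from [4] words:
  Trigram 1: (farmer far on)
  Trigram 2: (far on cold)
Total word trigrams: 4 - 2 = 2

2


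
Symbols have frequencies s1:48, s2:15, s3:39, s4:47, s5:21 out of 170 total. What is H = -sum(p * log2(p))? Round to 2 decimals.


Computing entropy H = -sum(p_i * log2(p_i)):
  s1: p = 48/170 = 0.2824, -p*log2(p) = 0.5151
  s2: p = 15/170 = 0.0882, -p*log2(p) = 0.3090
  s3: p = 39/170 = 0.2294, -p*log2(p) = 0.4873
  s4: p = 47/170 = 0.2765, -p*log2(p) = 0.5128
  s5: p = 21/170 = 0.1235, -p*log2(p) = 0.3727
H = sum of terms = 2.1969
Rounded to 2 decimals: 2.20

2.20


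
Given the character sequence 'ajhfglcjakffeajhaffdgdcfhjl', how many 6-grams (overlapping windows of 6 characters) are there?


String 'ajhfglcjakffeajhaffdgdcfhjl' has length L = 27.
Number of overlapping n-grams = L - n + 1
Substituting: 27 - 6 + 1 = 22

22


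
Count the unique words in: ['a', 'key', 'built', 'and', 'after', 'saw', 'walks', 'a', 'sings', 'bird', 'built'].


Listing all tokens and tracking unique types:
  Token 1: 'a' -> NEW (unique so far: 1)
  Token 2: 'key' -> NEW (unique so far: 2)
  Token 3: 'built' -> NEW (unique so far: 3)
  Token 4: 'and' -> NEW (unique so far: 4)
  Token 5: 'after' -> NEW (unique so far: 5)
  Token 6: 'saw' -> NEW (unique so far: 6)
  Token 7: 'walks' -> NEW (unique so far: 7)
  Token 8: 'a' -> duplicate (unique so far: 7)
  Token 9: 'sings' -> NEW (unique so far: 8)
  Token 10: 'bird' -> NEW (unique so far: 9)
  Token 11: 'built' -> duplicate (unique so far: 9)
Unique types: ('a', 'after', 'and', 'bird', 'built', 'key', 'saw', 'sings', 'walks')
Vocabulary size: 9

9


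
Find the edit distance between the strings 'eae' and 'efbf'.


Building DP table for s1='eae' (len 3) and s2='efbf' (len 4):
       e  f  b  f
    0  1  2  3  4
  e 1  0  1  2  3
  a 2  1  1  2  3
  e 3  2  2  2  3
Edit distance = dp[3][4] = 3

3


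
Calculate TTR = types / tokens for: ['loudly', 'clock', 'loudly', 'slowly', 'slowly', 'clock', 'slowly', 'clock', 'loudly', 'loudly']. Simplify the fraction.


Tokens: 10
Unique types: ('clock', 'loudly', 'slowly') = 3
TTR = 3/10
Already in lowest terms.

3/10


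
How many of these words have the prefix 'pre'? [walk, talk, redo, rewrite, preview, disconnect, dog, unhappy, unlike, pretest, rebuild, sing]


Checking each word for prefix 'pre':
  'walk' -> no (count: 0)
  'talk' -> no (count: 0)
  'redo' -> no (count: 0)
  'rewrite' -> no (count: 0)
  'preview' -> YES, starts with 'pre' (count: 1)
  'disconnect' -> no (count: 1)
  'dog' -> no (count: 1)
  'unhappy' -> no (count: 1)
  'unlike' -> no (count: 1)
  'pretest' -> YES, starts with 'pre' (count: 2)
  'rebuild' -> no (count: 2)
  'sing' -> no (count: 2)
Total with prefix 'pre': 2

2


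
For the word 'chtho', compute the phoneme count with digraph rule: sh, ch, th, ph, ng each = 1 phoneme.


Parsing 'chtho' greedily, digraphs first:
  'ch' -> digraph (1 consonant phoneme) (phonemes so far: 1)
  'th' -> digraph (1 consonant phoneme) (phonemes so far: 2)
  'o' -> vowel phoneme (phonemes so far: 3)
Total phonemes: 3

3


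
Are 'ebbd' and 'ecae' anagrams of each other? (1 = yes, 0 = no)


Sort characters of 'ebbd': 'bbde'
Sort characters of 'ecae': 'acee'
Sorted forms differ -> they are NOT anagrams
Result: 0

0


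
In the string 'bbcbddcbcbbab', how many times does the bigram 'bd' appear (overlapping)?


Scanning 'bbcbddcbcbbab' for bigram 'bd':
  Position 0: 'bb' -> no
  Position 1: 'bc' -> no
  Position 2: 'cb' -> no
  Position 3: 'bd' -> MATCH
  Position 4: 'dd' -> no
  Position 5: 'dc' -> no
  Position 6: 'cb' -> no
  Position 7: 'bc' -> no
  Position 8: 'cb' -> no
  Position 9: 'bb' -> no
  Position 10: 'ba' -> no
  Position 11: 'ab' -> no
Total matches: 1

1


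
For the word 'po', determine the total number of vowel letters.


Scanning each character of 'po':
  Position 1: 'p' -> consonant (running count: 0)
  Position 2: 'o' -> vowel (running count: 1)
Total vowels: 1

1


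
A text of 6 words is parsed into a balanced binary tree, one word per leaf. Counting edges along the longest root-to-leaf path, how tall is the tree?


In a balanced binary tree with n leaves the deepest leaf is ceil(log2(n)) edges below the root.
log2(6) = 2.5850
ceil(2.5850) = 3
height (edges) = 3

3


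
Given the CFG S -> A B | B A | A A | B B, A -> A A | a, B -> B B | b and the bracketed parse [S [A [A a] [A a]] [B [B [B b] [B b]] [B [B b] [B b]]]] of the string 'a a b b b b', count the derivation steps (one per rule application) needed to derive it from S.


Every bracketed nonterminal node [X ...] in the tree is produced by exactly one rule application.
Reading the tree off as a leftmost derivation:
  Step 1: S  =>  A B   (applied S -> A B)
  Step 2: A B  =>  A A B   (applied A -> A A)
  Step 3: A A B  =>  a A B   (applied A -> a)
  Step 4: a A B  =>  a a B   (applied A -> a)
  Step 5: a a B  =>  a a B B   (applied B -> B B)
  Step 6: a a B B  =>  a a B B B   (applied B -> B B)
  Step 7: a a B B B  =>  a a b B B   (applied B -> b)
  Step 8: a a b B B  =>  a a b b B   (applied B -> b)
  Step 9: a a b b B  =>  a a b b B B   (applied B -> B B)
  Step 10: a a b b B B  =>  a a b b b B   (applied B -> b)
  Step 11: a a b b b B  =>  a a b b b b   (applied B -> b)
Final yield: a a b b b b
Total rewrite steps: 11

11
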